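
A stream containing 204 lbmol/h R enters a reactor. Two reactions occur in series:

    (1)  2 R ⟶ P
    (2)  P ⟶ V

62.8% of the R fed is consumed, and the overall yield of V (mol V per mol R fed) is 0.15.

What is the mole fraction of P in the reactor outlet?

0.239

Conversion of R: R consumed = 2ξ₁ = 0.628 × 204 → ξ₁ = 64.06 lbmol/h.
Yield of V: 1ξ₂ / 204 = 0.15 → ξ₂ = 30.6 lbmol/h.
Outlet amounts (n = n₀ + Σ ν·ξ):
  R: 204 − 2(64.06) = 75.89
  P: 0 + 1(64.06) − 1(30.6) = 33.46
  V: 0 + 1(30.6) = 30.6
Total out = 139.9 lbmol/h; y_P = 33.46 / 139.9 = 0.2391.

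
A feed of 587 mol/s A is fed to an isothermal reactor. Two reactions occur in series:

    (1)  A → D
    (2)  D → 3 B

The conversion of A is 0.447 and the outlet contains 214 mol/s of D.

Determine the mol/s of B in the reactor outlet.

Conversion of A: A consumed = 1ξ₁ = 0.447 × 587 → ξ₁ = 262.4 mol/s.
D balance: n_D = 0 + 1ξ₁ − 1ξ₂ = 214 → ξ₂ = (1·262.4 − 214)/1 = 48.39 mol/s.
Outlet amounts (n = n₀ + Σ ν·ξ):
  A: 587 − 1(262.4) = 324.6
  D: 0 + 1(262.4) − 1(48.39) = 214
  B: 0 + 3(48.39) = 145.2

145 mol/s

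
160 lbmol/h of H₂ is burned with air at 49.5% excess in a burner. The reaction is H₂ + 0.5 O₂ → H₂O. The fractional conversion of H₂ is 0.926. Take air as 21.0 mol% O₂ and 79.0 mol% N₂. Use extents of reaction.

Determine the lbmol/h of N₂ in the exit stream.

Stoichiometric O₂ = 0.5 × 160 = 80 lbmol/h; O₂ fed = 80 × 1.495 = 119.6 lbmol/h.
N₂ fed = 119.6 × 79/21 = 449.9 lbmol/h.
Fuel reacted = 0.926 × 160 → ξ = 148.2 lbmol/h.
Outlet (n = n₀ + ν ξ):
  H₂: 160 − 1(148.2) = 11.84
  O₂: 119.6 − 0.5(148.2) = 45.52
  N₂: 449.9 (inert)
  H₂O: 0 + 1(148.2) = 148.2

450 lbmol/h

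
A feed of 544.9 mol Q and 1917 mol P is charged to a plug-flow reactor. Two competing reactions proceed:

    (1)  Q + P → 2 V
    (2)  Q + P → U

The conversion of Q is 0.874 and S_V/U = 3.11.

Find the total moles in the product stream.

2280 mol

Conversion of Q: Q consumed = 0.874 × 544.9 = 476.2 mol = 1ξ₁ + 1ξ₂.
Selectivity: 2ξ₁ / (1ξ₂) = 3.11 → ξ₁ = 1.555 ξ₂.
Substitute: (1·1.555 + 1) ξ₂ = 476.2 → ξ₂ = 186.4 mol, ξ₁ = 289.8 mol.
Outlet amounts (n = n₀ + Σ ν·ξ):
  Q: 544.9 − 1(289.8) − 1(186.4) = 68.66
  P: 1917 − 1(289.8) − 1(186.4) = 1441
  V: 0 + 2(289.8) = 579.7
  U: 0 + 1(186.4) = 186.4
Total out = 68.66 + 1441 + 579.7 + 186.4 = 2276 mol.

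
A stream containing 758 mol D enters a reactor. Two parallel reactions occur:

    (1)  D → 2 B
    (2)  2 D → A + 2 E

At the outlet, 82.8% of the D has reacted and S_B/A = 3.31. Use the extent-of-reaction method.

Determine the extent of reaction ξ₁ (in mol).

ξ₁ = 284 mol

Conversion of D: D consumed = 0.828 × 758 = 627.6 mol = 1ξ₁ + 2ξ₂.
Selectivity: 2ξ₁ / (1ξ₂) = 3.31 → ξ₁ = 1.655 ξ₂.
Substitute: (1·1.655 + 2) ξ₂ = 627.6 → ξ₂ = 171.7 mol, ξ₁ = 284.2 mol.
Outlet amounts (n = n₀ + Σ ν·ξ):
  D: 758 − 1(284.2) − 2(171.7) = 130.4
  B: 0 + 2(284.2) = 568.4
  A: 0 + 1(171.7) = 171.7
  E: 0 + 2(171.7) = 343.4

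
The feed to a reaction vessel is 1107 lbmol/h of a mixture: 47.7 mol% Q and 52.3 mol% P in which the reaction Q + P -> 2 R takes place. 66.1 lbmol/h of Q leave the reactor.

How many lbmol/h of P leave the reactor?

For Q: n = n₀ − 1ξ → 66.1 = 528 − 1ξ, giving ξ = 461.9 lbmol/h.
Outlet amounts (n = n₀ + ν ξ):
  Q: 528 − 1(461.9) = 66.1
  P: 579 − 1(461.9) = 117
  R: 0 + 2(461.9) = 923.9

117 lbmol/h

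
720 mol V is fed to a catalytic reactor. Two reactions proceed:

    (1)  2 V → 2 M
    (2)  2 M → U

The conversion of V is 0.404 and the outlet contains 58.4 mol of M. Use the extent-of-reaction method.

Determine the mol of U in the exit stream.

116 mol

Conversion of V: V consumed = 2ξ₁ = 0.404 × 720 → ξ₁ = 145.4 mol.
M balance: n_M = 0 + 2ξ₁ − 2ξ₂ = 58.4 → ξ₂ = (2·145.4 − 58.4)/2 = 116.2 mol.
Outlet amounts (n = n₀ + Σ ν·ξ):
  V: 720 − 2(145.4) = 429.1
  M: 0 + 2(145.4) − 2(116.2) = 58.4
  U: 0 + 1(116.2) = 116.2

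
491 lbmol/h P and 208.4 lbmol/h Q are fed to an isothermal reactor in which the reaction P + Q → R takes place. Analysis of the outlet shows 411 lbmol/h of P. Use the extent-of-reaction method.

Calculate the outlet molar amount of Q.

128 lbmol/h

For P: n = n₀ − 1ξ → 411 = 491 − 1ξ, giving ξ = 80 lbmol/h.
Outlet amounts (n = n₀ + ν ξ):
  P: 491 − 1(80) = 411
  Q: 208.4 − 1(80) = 128.4
  R: 0 + 1(80) = 80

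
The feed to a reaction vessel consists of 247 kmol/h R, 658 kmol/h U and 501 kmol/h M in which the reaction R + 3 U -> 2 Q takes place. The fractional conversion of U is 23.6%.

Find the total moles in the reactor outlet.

1300 kmol/h

U reacted = 0.236 × 658 = 155.3 kmol/h; ν_U = −3, so ξ = 155.3/3 = 51.76 kmol/h.
Outlet amounts (n = n₀ + ν ξ):
  R: 247 − 1(51.76) = 195.2
  U: 658 − 3(51.76) = 502.7
  Q: 0 + 2(51.76) = 103.5
  M: 501 (inert)
Total out = 195.2 + 502.7 + 103.5 + 501 = 1302 kmol/h.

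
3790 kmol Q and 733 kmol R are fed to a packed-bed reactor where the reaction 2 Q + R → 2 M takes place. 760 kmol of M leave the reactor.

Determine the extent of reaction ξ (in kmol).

For M: n = n₀ + 2ξ → 760 = 0 + 2ξ, giving ξ = 380 kmol.
Outlet amounts (n = n₀ + ν ξ):
  Q: 3790 − 2(380) = 3030
  R: 733 − 1(380) = 353
  M: 0 + 2(380) = 760

ξ = 380 kmol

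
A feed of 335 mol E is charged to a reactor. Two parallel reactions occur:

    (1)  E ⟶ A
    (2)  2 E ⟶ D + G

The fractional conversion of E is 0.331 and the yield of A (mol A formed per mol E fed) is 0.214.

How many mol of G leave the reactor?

Yield of A: 1ξ₁ / 335 = 0.214 → ξ₁ = 71.69 mol.
Conversion of E: 1ξ₁ + 2ξ₂ = 0.331 × 335 = 110.9 → ξ₂ = 19.6 mol.
Outlet amounts (n = n₀ + Σ ν·ξ):
  E: 335 − 1(71.69) − 2(19.6) = 224.1
  A: 0 + 1(71.69) = 71.69
  D: 0 + 1(19.6) = 19.6
  G: 0 + 1(19.6) = 19.6

19.6 mol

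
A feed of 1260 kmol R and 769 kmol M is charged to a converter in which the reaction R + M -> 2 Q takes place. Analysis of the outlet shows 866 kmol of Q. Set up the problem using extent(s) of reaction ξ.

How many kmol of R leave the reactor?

827 kmol

For Q: n = n₀ + 2ξ → 866 = 0 + 2ξ, giving ξ = 433 kmol.
Outlet amounts (n = n₀ + ν ξ):
  R: 1260 − 1(433) = 827
  M: 769 − 1(433) = 336
  Q: 0 + 2(433) = 866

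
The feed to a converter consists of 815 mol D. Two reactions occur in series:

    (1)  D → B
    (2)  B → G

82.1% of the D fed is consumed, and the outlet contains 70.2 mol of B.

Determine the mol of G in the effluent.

Conversion of D: D consumed = 1ξ₁ = 0.821 × 815 → ξ₁ = 669.1 mol.
B balance: n_B = 0 + 1ξ₁ − 1ξ₂ = 70.2 → ξ₂ = (1·669.1 − 70.2)/1 = 598.9 mol.
Outlet amounts (n = n₀ + Σ ν·ξ):
  D: 815 − 1(669.1) = 145.9
  B: 0 + 1(669.1) − 1(598.9) = 70.2
  G: 0 + 1(598.9) = 598.9

599 mol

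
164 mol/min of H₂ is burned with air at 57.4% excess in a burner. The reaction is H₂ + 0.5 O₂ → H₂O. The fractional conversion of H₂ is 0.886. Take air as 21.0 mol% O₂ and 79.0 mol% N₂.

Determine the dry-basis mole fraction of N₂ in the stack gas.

0.866

Stoichiometric O₂ = 0.5 × 164 = 82 mol/min; O₂ fed = 82 × 1.574 = 129.1 mol/min.
N₂ fed = 129.1 × 79/21 = 485.5 mol/min.
Fuel reacted = 0.886 × 164 → ξ = 145.3 mol/min.
Outlet (n = n₀ + ν ξ):
  H₂: 164 − 1(145.3) = 18.7
  O₂: 129.1 − 0.5(145.3) = 56.42
  N₂: 485.5 (inert)
  H₂O: 0 + 1(145.3) = 145.3
Dry total = 560.7 mol/min; y_N₂ (dry) = 485.5 / 560.7 = 0.866.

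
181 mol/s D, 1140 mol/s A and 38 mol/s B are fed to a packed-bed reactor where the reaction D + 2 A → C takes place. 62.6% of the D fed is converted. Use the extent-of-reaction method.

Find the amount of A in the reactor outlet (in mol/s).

D reacted = 0.626 × 181 = 113.3 mol/s; ν_D = −1, so ξ = 113.3/1 = 113.3 mol/s.
Outlet amounts (n = n₀ + ν ξ):
  D: 181 − 1(113.3) = 67.69
  A: 1140 − 2(113.3) = 913.4
  C: 0 + 1(113.3) = 113.3
  B: 38 (inert)

913 mol/s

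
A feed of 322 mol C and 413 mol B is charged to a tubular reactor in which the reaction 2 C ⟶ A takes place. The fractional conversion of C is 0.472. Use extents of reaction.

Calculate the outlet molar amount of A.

C reacted = 0.472 × 322 = 152 mol; ν_C = −2, so ξ = 152/2 = 75.99 mol.
Outlet amounts (n = n₀ + ν ξ):
  C: 322 − 2(75.99) = 170
  A: 0 + 1(75.99) = 75.99
  B: 413 (inert)

76 mol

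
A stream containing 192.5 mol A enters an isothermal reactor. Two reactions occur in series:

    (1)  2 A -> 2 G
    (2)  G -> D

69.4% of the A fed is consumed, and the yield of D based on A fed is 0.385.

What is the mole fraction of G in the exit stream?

Conversion of A: A consumed = 2ξ₁ = 0.694 × 192.5 → ξ₁ = 66.8 mol.
Yield of D: 1ξ₂ / 192.5 = 0.385 → ξ₂ = 74.11 mol.
Outlet amounts (n = n₀ + Σ ν·ξ):
  A: 192.5 − 2(66.8) = 58.91
  G: 0 + 2(66.8) − 1(74.11) = 59.48
  D: 0 + 1(74.11) = 74.11
Total out = 192.5 mol; y_G = 59.48 / 192.5 = 0.309.

0.309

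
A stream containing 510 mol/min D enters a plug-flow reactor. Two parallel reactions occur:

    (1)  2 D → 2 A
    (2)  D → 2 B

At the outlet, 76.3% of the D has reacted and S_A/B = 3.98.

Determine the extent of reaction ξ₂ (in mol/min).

ξ₂ = 43.4 mol/min

Conversion of D: D consumed = 0.763 × 510 = 389.1 mol/min = 2ξ₁ + 1ξ₂.
Selectivity: 2ξ₁ / (2ξ₂) = 3.98 → ξ₁ = 3.98 ξ₂.
Substitute: (2·3.98 + 1) ξ₂ = 389.1 → ξ₂ = 43.43 mol/min, ξ₁ = 172.9 mol/min.
Outlet amounts (n = n₀ + Σ ν·ξ):
  D: 510 − 2(172.9) − 1(43.43) = 120.9
  A: 0 + 2(172.9) = 345.7
  B: 0 + 2(43.43) = 86.86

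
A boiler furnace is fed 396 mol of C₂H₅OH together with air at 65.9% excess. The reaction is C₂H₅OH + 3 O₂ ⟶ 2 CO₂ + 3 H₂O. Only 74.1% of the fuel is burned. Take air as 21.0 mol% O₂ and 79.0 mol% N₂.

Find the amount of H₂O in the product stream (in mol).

880 mol

Stoichiometric O₂ = 3 × 396 = 1188 mol; O₂ fed = 1188 × 1.659 = 1971 mol.
N₂ fed = 1971 × 79/21 = 7414 mol.
Fuel reacted = 0.741 × 396 → ξ = 293.4 mol.
Outlet (n = n₀ + ν ξ):
  C₂H₅OH: 396 − 1(293.4) = 102.6
  O₂: 1971 − 3(293.4) = 1091
  N₂: 7414 (inert)
  CO₂: 0 + 2(293.4) = 586.9
  H₂O: 0 + 3(293.4) = 880.3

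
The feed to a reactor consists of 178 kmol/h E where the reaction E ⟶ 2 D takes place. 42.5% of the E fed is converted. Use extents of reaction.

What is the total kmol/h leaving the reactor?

E reacted = 0.425 × 178 = 75.65 kmol/h; ν_E = −1, so ξ = 75.65/1 = 75.65 kmol/h.
Outlet amounts (n = n₀ + ν ξ):
  E: 178 − 1(75.65) = 102.4
  D: 0 + 2(75.65) = 151.3
Total out = 102.4 + 151.3 = 253.6 kmol/h.

254 kmol/h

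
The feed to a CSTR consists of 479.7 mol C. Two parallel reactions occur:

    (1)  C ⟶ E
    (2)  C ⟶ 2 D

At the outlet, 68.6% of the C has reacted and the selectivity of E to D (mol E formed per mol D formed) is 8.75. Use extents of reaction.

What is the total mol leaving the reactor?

497 mol

Conversion of C: C consumed = 0.686 × 479.7 = 329.1 mol = 1ξ₁ + 1ξ₂.
Selectivity: 1ξ₁ / (2ξ₂) = 8.75 → ξ₁ = 17.5 ξ₂.
Substitute: (1·17.5 + 1) ξ₂ = 329.1 → ξ₂ = 17.79 mol, ξ₁ = 311.3 mol.
Outlet amounts (n = n₀ + Σ ν·ξ):
  C: 479.7 − 1(311.3) − 1(17.79) = 150.6
  E: 0 + 1(311.3) = 311.3
  D: 0 + 2(17.79) = 35.58
Total out = 150.6 + 311.3 + 35.58 = 497.5 mol.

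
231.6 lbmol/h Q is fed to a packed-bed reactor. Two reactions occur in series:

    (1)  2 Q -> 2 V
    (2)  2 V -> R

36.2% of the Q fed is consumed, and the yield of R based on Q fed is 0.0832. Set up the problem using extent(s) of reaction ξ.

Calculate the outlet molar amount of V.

45.3 lbmol/h

Conversion of Q: Q consumed = 2ξ₁ = 0.362 × 231.6 → ξ₁ = 41.92 lbmol/h.
Yield of R: 1ξ₂ / 231.6 = 0.0832 → ξ₂ = 19.27 lbmol/h.
Outlet amounts (n = n₀ + Σ ν·ξ):
  Q: 231.6 − 2(41.92) = 147.8
  V: 0 + 2(41.92) − 2(19.27) = 45.3
  R: 0 + 1(19.27) = 19.27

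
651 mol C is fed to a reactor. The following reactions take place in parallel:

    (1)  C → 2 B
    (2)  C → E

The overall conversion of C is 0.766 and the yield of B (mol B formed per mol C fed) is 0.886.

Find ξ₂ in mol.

ξ₂ = 210 mol

Yield of B: 2ξ₁ / 651 = 0.886 → ξ₁ = 288.4 mol.
Conversion of C: 1ξ₁ + 1ξ₂ = 0.766 × 651 = 498.7 → ξ₂ = 210.3 mol.
Outlet amounts (n = n₀ + Σ ν·ξ):
  C: 651 − 1(288.4) − 1(210.3) = 152.3
  B: 0 + 2(288.4) = 576.8
  E: 0 + 1(210.3) = 210.3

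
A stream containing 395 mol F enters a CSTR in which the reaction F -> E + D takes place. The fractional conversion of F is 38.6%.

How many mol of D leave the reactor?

152 mol

F reacted = 0.386 × 395 = 152.5 mol; ν_F = −1, so ξ = 152.5/1 = 152.5 mol.
Outlet amounts (n = n₀ + ν ξ):
  F: 395 − 1(152.5) = 242.5
  E: 0 + 1(152.5) = 152.5
  D: 0 + 1(152.5) = 152.5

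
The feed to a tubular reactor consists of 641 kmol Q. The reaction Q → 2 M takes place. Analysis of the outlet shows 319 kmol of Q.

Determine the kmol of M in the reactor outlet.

644 kmol

For Q: n = n₀ − 1ξ → 319 = 641 − 1ξ, giving ξ = 322 kmol.
Outlet amounts (n = n₀ + ν ξ):
  Q: 641 − 1(322) = 319
  M: 0 + 2(322) = 644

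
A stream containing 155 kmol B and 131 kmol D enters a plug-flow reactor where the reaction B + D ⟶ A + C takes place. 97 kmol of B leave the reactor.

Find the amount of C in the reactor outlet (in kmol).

For B: n = n₀ − 1ξ → 97 = 155 − 1ξ, giving ξ = 58 kmol.
Outlet amounts (n = n₀ + ν ξ):
  B: 155 − 1(58) = 97
  D: 131 − 1(58) = 73
  A: 0 + 1(58) = 58
  C: 0 + 1(58) = 58

58 kmol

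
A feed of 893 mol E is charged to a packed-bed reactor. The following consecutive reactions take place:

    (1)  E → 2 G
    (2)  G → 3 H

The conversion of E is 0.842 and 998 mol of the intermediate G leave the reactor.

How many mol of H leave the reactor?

1520 mol

Conversion of E: E consumed = 1ξ₁ = 0.842 × 893 → ξ₁ = 751.9 mol.
G balance: n_G = 0 + 2ξ₁ − 1ξ₂ = 998 → ξ₂ = (2·751.9 − 998)/1 = 505.8 mol.
Outlet amounts (n = n₀ + Σ ν·ξ):
  E: 893 − 1(751.9) = 141.1
  G: 0 + 2(751.9) − 1(505.8) = 998
  H: 0 + 3(505.8) = 1517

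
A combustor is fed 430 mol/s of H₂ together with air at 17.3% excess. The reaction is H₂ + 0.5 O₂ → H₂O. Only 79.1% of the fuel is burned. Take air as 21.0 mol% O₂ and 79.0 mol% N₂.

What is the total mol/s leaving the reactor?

Stoichiometric O₂ = 0.5 × 430 = 215 mol/s; O₂ fed = 215 × 1.173 = 252.2 mol/s.
N₂ fed = 252.2 × 79/21 = 948.7 mol/s.
Fuel reacted = 0.791 × 430 → ξ = 340.1 mol/s.
Outlet (n = n₀ + ν ξ):
  H₂: 430 − 1(340.1) = 89.87
  O₂: 252.2 − 0.5(340.1) = 82.13
  N₂: 948.7 (inert)
  H₂O: 0 + 1(340.1) = 340.1
Total out = 89.87 + 82.13 + 948.7 + 340.1 = 1461 mol/s.

1460 mol/s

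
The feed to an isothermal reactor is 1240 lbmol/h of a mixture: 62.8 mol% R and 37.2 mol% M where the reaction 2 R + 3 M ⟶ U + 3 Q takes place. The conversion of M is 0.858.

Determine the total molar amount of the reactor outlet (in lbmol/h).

1110 lbmol/h

M reacted = 0.858 × 461.3 = 395.8 lbmol/h; ν_M = −3, so ξ = 395.8/3 = 131.9 lbmol/h.
Outlet amounts (n = n₀ + ν ξ):
  R: 778.7 − 2(131.9) = 514.9
  M: 461.3 − 3(131.9) = 65.5
  U: 0 + 1(131.9) = 131.9
  Q: 0 + 3(131.9) = 395.8
Total out = 514.9 + 65.5 + 131.9 + 395.8 = 1108 lbmol/h.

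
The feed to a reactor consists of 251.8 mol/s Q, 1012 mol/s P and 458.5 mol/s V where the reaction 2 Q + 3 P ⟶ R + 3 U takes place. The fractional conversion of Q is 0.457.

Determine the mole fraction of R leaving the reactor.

0.0346

Q reacted = 0.457 × 251.8 = 115.1 mol/s; ν_Q = −2, so ξ = 115.1/2 = 57.54 mol/s.
Outlet amounts (n = n₀ + ν ξ):
  Q: 251.8 − 2(57.54) = 136.7
  P: 1012 − 3(57.54) = 839.4
  R: 0 + 1(57.54) = 57.54
  U: 0 + 3(57.54) = 172.6
  V: 458.5 (inert)
Total out = 1665 mol/s; y_R = 57.54 / 1665 = 0.03456.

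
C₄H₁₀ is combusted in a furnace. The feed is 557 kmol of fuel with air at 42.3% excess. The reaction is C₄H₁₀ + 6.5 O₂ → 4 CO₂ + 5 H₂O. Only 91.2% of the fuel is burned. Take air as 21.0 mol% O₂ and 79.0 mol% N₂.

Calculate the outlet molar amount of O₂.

1850 kmol

Stoichiometric O₂ = 6.5 × 557 = 3620 kmol; O₂ fed = 3620 × 1.423 = 5152 kmol.
N₂ fed = 5152 × 79/21 = 19380 kmol.
Fuel reacted = 0.912 × 557 → ξ = 508 kmol.
Outlet (n = n₀ + ν ξ):
  C₄H₁₀: 557 − 1(508) = 49.02
  O₂: 5152 − 6.5(508) = 1850
  N₂: 19380 (inert)
  CO₂: 0 + 4(508) = 2032
  H₂O: 0 + 5(508) = 2540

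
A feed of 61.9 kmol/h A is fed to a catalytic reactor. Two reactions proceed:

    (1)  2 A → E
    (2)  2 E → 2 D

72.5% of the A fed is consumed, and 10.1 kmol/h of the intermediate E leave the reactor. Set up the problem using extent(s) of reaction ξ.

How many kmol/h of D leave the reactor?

12.3 kmol/h

Conversion of A: A consumed = 2ξ₁ = 0.725 × 61.9 → ξ₁ = 22.44 kmol/h.
E balance: n_E = 0 + 1ξ₁ − 2ξ₂ = 10.1 → ξ₂ = (1·22.44 − 10.1)/2 = 6.169 kmol/h.
Outlet amounts (n = n₀ + Σ ν·ξ):
  A: 61.9 − 2(22.44) = 17.02
  E: 0 + 1(22.44) − 2(6.169) = 10.1
  D: 0 + 2(6.169) = 12.34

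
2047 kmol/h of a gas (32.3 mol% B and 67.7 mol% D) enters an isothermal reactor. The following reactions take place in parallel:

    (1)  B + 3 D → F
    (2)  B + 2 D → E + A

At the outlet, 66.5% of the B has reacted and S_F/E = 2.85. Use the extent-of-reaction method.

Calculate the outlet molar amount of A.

114 kmol/h

Conversion of B: B consumed = 0.665 × 661.2 = 439.7 kmol/h = 1ξ₁ + 1ξ₂.
Selectivity: 1ξ₁ / (1ξ₂) = 2.85 → ξ₁ = 2.85 ξ₂.
Substitute: (1·2.85 + 1) ξ₂ = 439.7 → ξ₂ = 114.2 kmol/h, ξ₁ = 325.5 kmol/h.
Outlet amounts (n = n₀ + Σ ν·ξ):
  B: 661.2 − 1(325.5) − 1(114.2) = 221.5
  D: 1386 − 3(325.5) − 2(114.2) = 181
  F: 0 + 1(325.5) = 325.5
  E: 0 + 1(114.2) = 114.2
  A: 0 + 1(114.2) = 114.2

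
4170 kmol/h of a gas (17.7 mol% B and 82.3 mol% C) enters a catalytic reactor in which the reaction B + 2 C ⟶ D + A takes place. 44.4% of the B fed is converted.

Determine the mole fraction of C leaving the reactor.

0.723

B reacted = 0.444 × 738.1 = 327.7 kmol/h; ν_B = −1, so ξ = 327.7/1 = 327.7 kmol/h.
Outlet amounts (n = n₀ + ν ξ):
  B: 738.1 − 1(327.7) = 410.4
  C: 3432 − 2(327.7) = 2776
  D: 0 + 1(327.7) = 327.7
  A: 0 + 1(327.7) = 327.7
Total out = 3842 kmol/h; y_C = 2776 / 3842 = 0.7226.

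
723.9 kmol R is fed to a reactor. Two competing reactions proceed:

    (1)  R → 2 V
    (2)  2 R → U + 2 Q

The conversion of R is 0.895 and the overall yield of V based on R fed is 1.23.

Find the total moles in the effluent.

1270 kmol

Yield of V: 2ξ₁ / 723.9 = 1.23 → ξ₁ = 445.2 kmol.
Conversion of R: 1ξ₁ + 2ξ₂ = 0.895 × 723.9 = 647.9 → ξ₂ = 101.3 kmol.
Outlet amounts (n = n₀ + Σ ν·ξ):
  R: 723.9 − 1(445.2) − 2(101.3) = 76.01
  V: 0 + 2(445.2) = 890.4
  U: 0 + 1(101.3) = 101.3
  Q: 0 + 2(101.3) = 202.7
Total out = 76.01 + 890.4 + 101.3 + 202.7 = 1270 kmol.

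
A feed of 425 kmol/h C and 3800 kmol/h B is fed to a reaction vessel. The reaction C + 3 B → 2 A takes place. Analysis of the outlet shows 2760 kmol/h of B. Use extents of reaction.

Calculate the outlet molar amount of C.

78.3 kmol/h

For B: n = n₀ − 3ξ → 2760 = 3800 − 3ξ, giving ξ = 346.7 kmol/h.
Outlet amounts (n = n₀ + ν ξ):
  C: 425 − 1(346.7) = 78.33
  B: 3800 − 3(346.7) = 2760
  A: 0 + 2(346.7) = 693.3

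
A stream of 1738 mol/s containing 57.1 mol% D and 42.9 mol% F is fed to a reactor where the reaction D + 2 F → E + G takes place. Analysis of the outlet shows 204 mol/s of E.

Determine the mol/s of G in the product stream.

204 mol/s

For E: n = n₀ + 1ξ → 204 = 0 + 1ξ, giving ξ = 204 mol/s.
Outlet amounts (n = n₀ + ν ξ):
  D: 992.4 − 1(204) = 788.4
  F: 745.6 − 2(204) = 337.6
  E: 0 + 1(204) = 204
  G: 0 + 1(204) = 204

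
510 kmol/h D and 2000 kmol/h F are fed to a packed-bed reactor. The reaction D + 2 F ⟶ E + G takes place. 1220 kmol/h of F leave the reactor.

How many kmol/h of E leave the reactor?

390 kmol/h

For F: n = n₀ − 2ξ → 1220 = 2000 − 2ξ, giving ξ = 390 kmol/h.
Outlet amounts (n = n₀ + ν ξ):
  D: 510 − 1(390) = 120
  F: 2000 − 2(390) = 1220
  E: 0 + 1(390) = 390
  G: 0 + 1(390) = 390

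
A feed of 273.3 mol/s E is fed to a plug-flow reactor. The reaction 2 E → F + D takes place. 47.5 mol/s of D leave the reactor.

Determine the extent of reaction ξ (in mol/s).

ξ = 47.5 mol/s

For D: n = n₀ + 1ξ → 47.5 = 0 + 1ξ, giving ξ = 47.5 mol/s.
Outlet amounts (n = n₀ + ν ξ):
  E: 273.3 − 2(47.5) = 178.3
  F: 0 + 1(47.5) = 47.5
  D: 0 + 1(47.5) = 47.5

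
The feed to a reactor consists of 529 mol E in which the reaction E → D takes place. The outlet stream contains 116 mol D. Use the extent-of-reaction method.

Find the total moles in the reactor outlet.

529 mol

For D: n = n₀ + 1ξ → 116 = 0 + 1ξ, giving ξ = 116 mol.
Outlet amounts (n = n₀ + ν ξ):
  E: 529 − 1(116) = 413
  D: 0 + 1(116) = 116
Total out = 413 + 116 = 529 mol.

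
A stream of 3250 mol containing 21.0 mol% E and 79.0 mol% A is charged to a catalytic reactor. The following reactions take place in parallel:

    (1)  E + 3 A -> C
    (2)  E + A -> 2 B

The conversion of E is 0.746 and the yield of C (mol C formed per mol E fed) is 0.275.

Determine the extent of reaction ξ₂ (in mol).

Yield of C: 1ξ₁ / 682.5 = 0.275 → ξ₁ = 187.7 mol.
Conversion of E: 1ξ₁ + 1ξ₂ = 0.746 × 682.5 = 509.1 → ξ₂ = 321.5 mol.
Outlet amounts (n = n₀ + Σ ν·ξ):
  E: 682.5 − 1(187.7) − 1(321.5) = 173.4
  A: 2568 − 3(187.7) − 1(321.5) = 1683
  C: 0 + 1(187.7) = 187.7
  B: 0 + 2(321.5) = 642.9

ξ₂ = 321 mol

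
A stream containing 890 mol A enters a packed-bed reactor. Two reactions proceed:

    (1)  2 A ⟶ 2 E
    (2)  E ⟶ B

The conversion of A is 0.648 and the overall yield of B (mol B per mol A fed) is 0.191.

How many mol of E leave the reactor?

Conversion of A: A consumed = 2ξ₁ = 0.648 × 890 → ξ₁ = 288.4 mol.
Yield of B: 1ξ₂ / 890 = 0.191 → ξ₂ = 170 mol.
Outlet amounts (n = n₀ + Σ ν·ξ):
  A: 890 − 2(288.4) = 313.3
  E: 0 + 2(288.4) − 1(170) = 406.7
  B: 0 + 1(170) = 170

407 mol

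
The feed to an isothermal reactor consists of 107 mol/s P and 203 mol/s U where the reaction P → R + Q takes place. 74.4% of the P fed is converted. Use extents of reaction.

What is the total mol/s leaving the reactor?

P reacted = 0.744 × 107 = 79.61 mol/s; ν_P = −1, so ξ = 79.61/1 = 79.61 mol/s.
Outlet amounts (n = n₀ + ν ξ):
  P: 107 − 1(79.61) = 27.39
  R: 0 + 1(79.61) = 79.61
  Q: 0 + 1(79.61) = 79.61
  U: 203 (inert)
Total out = 27.39 + 79.61 + 79.61 + 203 = 389.6 mol/s.

390 mol/s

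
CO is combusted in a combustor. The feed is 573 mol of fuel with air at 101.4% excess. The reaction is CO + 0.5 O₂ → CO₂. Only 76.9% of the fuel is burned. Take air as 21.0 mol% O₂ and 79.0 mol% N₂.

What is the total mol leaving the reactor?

3100 mol

Stoichiometric O₂ = 0.5 × 573 = 286.5 mol; O₂ fed = 286.5 × 2.014 = 577 mol.
N₂ fed = 577 × 79/21 = 2171 mol.
Fuel reacted = 0.769 × 573 → ξ = 440.6 mol.
Outlet (n = n₀ + ν ξ):
  CO: 573 − 1(440.6) = 132.4
  O₂: 577 − 0.5(440.6) = 356.7
  N₂: 2171 (inert)
  CO₂: 0 + 1(440.6) = 440.6
Total out = 132.4 + 356.7 + 2171 + 440.6 = 3100 mol.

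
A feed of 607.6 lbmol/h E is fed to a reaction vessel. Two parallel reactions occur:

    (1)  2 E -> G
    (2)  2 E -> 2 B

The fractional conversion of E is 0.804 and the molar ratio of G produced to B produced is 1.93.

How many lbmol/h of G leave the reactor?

194 lbmol/h

Conversion of E: E consumed = 0.804 × 607.6 = 488.5 lbmol/h = 2ξ₁ + 2ξ₂.
Selectivity: 1ξ₁ / (2ξ₂) = 1.93 → ξ₁ = 3.86 ξ₂.
Substitute: (2·3.86 + 2) ξ₂ = 488.5 → ξ₂ = 50.26 lbmol/h, ξ₁ = 194 lbmol/h.
Outlet amounts (n = n₀ + Σ ν·ξ):
  E: 607.6 − 2(194) − 2(50.26) = 119.1
  G: 0 + 1(194) = 194
  B: 0 + 2(50.26) = 100.5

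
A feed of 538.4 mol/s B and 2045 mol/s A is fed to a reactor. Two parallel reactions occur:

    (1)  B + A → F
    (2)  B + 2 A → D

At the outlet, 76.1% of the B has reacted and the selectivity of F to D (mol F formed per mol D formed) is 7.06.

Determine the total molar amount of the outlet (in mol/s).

2120 mol/s

Conversion of B: B consumed = 0.761 × 538.4 = 409.7 mol/s = 1ξ₁ + 1ξ₂.
Selectivity: 1ξ₁ / (1ξ₂) = 7.06 → ξ₁ = 7.06 ξ₂.
Substitute: (1·7.06 + 1) ξ₂ = 409.7 → ξ₂ = 50.83 mol/s, ξ₁ = 358.9 mol/s.
Outlet amounts (n = n₀ + Σ ν·ξ):
  B: 538.4 − 1(358.9) − 1(50.83) = 128.7
  A: 2045 − 1(358.9) − 2(50.83) = 1584
  F: 0 + 1(358.9) = 358.9
  D: 0 + 1(50.83) = 50.83
Total out = 128.7 + 1584 + 358.9 + 50.83 = 2123 mol/s.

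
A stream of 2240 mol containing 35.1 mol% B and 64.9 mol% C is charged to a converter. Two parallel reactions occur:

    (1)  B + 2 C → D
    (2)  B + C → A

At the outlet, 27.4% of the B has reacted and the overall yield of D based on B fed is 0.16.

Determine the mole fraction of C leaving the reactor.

Yield of D: 1ξ₁ / 786.2 = 0.16 → ξ₁ = 125.8 mol.
Conversion of B: 1ξ₁ + 1ξ₂ = 0.274 × 786.2 = 215.4 → ξ₂ = 89.63 mol.
Outlet amounts (n = n₀ + Σ ν·ξ):
  B: 786.2 − 1(125.8) − 1(89.63) = 570.8
  C: 1454 − 2(125.8) − 1(89.63) = 1113
  D: 0 + 1(125.8) = 125.8
  A: 0 + 1(89.63) = 89.63
Total out = 1899 mol; y_C = 1113 / 1899 = 0.5859.

0.586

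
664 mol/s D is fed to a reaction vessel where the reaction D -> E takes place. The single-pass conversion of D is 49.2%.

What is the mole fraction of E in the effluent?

0.492

D reacted = 0.492 × 664 = 326.7 mol/s; ν_D = −1, so ξ = 326.7/1 = 326.7 mol/s.
Outlet amounts (n = n₀ + ν ξ):
  D: 664 − 1(326.7) = 337.3
  E: 0 + 1(326.7) = 326.7
Total out = 664 mol/s; y_E = 326.7 / 664 = 0.492.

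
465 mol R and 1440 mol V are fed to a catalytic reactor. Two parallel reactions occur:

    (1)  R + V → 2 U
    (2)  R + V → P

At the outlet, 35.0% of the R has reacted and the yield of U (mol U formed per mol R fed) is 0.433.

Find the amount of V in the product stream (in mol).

Yield of U: 2ξ₁ / 465 = 0.433 → ξ₁ = 100.7 mol.
Conversion of R: 1ξ₁ + 1ξ₂ = 0.35 × 465 = 162.8 → ξ₂ = 62.08 mol.
Outlet amounts (n = n₀ + Σ ν·ξ):
  R: 465 − 1(100.7) − 1(62.08) = 302.2
  V: 1440 − 1(100.7) − 1(62.08) = 1277
  U: 0 + 2(100.7) = 201.3
  P: 0 + 1(62.08) = 62.08

1280 mol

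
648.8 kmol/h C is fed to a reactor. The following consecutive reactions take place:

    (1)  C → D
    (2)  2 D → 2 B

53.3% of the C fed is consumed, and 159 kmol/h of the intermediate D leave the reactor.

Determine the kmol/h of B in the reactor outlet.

187 kmol/h

Conversion of C: C consumed = 1ξ₁ = 0.533 × 648.8 → ξ₁ = 345.8 kmol/h.
D balance: n_D = 0 + 1ξ₁ − 2ξ₂ = 159 → ξ₂ = (1·345.8 − 159)/2 = 93.41 kmol/h.
Outlet amounts (n = n₀ + Σ ν·ξ):
  C: 648.8 − 1(345.8) = 303
  D: 0 + 1(345.8) − 2(93.41) = 159
  B: 0 + 2(93.41) = 186.8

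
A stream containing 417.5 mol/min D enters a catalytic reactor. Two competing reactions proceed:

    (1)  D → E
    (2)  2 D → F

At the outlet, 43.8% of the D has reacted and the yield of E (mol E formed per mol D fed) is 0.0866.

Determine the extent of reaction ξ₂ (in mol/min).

Yield of E: 1ξ₁ / 417.5 = 0.0866 → ξ₁ = 36.16 mol/min.
Conversion of D: 1ξ₁ + 2ξ₂ = 0.438 × 417.5 = 182.9 → ξ₂ = 73.35 mol/min.
Outlet amounts (n = n₀ + Σ ν·ξ):
  D: 417.5 − 1(36.16) − 2(73.35) = 234.6
  E: 0 + 1(36.16) = 36.16
  F: 0 + 1(73.35) = 73.35

ξ₂ = 73.4 mol/min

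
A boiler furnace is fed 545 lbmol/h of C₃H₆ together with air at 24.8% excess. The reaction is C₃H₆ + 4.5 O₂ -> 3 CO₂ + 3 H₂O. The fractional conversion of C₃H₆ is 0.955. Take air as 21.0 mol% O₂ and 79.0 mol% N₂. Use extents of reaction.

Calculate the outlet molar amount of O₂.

719 lbmol/h

Stoichiometric O₂ = 4.5 × 545 = 2452 lbmol/h; O₂ fed = 2452 × 1.248 = 3061 lbmol/h.
N₂ fed = 3061 × 79/21 = 11510 lbmol/h.
Fuel reacted = 0.955 × 545 → ξ = 520.5 lbmol/h.
Outlet (n = n₀ + ν ξ):
  C₃H₆: 545 − 1(520.5) = 24.52
  O₂: 3061 − 4.5(520.5) = 718.6
  N₂: 11510 (inert)
  CO₂: 0 + 3(520.5) = 1561
  H₂O: 0 + 3(520.5) = 1561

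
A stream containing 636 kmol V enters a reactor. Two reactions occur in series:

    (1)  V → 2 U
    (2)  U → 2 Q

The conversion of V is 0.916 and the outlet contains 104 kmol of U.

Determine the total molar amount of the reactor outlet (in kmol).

2280 kmol

Conversion of V: V consumed = 1ξ₁ = 0.916 × 636 → ξ₁ = 582.6 kmol.
U balance: n_U = 0 + 2ξ₁ − 1ξ₂ = 104 → ξ₂ = (2·582.6 − 104)/1 = 1061 kmol.
Outlet amounts (n = n₀ + Σ ν·ξ):
  V: 636 − 1(582.6) = 53.42
  U: 0 + 2(582.6) − 1(1061) = 104
  Q: 0 + 2(1061) = 2122
Total out = 53.42 + 104 + 2122 = 2280 kmol.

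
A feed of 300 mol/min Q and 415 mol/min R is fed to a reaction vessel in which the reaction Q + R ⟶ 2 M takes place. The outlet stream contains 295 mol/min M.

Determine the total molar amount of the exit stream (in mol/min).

For M: n = n₀ + 2ξ → 295 = 0 + 2ξ, giving ξ = 147.5 mol/min.
Outlet amounts (n = n₀ + ν ξ):
  Q: 300 − 1(147.5) = 152.5
  R: 415 − 1(147.5) = 267.5
  M: 0 + 2(147.5) = 295
Total out = 152.5 + 267.5 + 295 = 715 mol/min.

715 mol/min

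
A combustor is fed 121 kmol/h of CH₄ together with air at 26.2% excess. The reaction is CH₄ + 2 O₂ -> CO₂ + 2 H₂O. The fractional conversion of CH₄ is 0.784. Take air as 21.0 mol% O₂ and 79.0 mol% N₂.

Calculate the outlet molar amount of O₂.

Stoichiometric O₂ = 2 × 121 = 242 kmol/h; O₂ fed = 242 × 1.262 = 305.4 kmol/h.
N₂ fed = 305.4 × 79/21 = 1149 kmol/h.
Fuel reacted = 0.784 × 121 → ξ = 94.86 kmol/h.
Outlet (n = n₀ + ν ξ):
  CH₄: 121 − 1(94.86) = 26.14
  O₂: 305.4 − 2(94.86) = 115.7
  N₂: 1149 (inert)
  CO₂: 0 + 1(94.86) = 94.86
  H₂O: 0 + 2(94.86) = 189.7

116 kmol/h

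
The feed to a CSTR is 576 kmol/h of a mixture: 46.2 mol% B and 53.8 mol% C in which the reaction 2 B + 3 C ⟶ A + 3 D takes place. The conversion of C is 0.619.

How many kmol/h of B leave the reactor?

C reacted = 0.619 × 309.9 = 191.8 kmol/h; ν_C = −3, so ξ = 191.8/3 = 63.94 kmol/h.
Outlet amounts (n = n₀ + ν ξ):
  B: 266.1 − 2(63.94) = 138.2
  C: 309.9 − 3(63.94) = 118.1
  A: 0 + 1(63.94) = 63.94
  D: 0 + 3(63.94) = 191.8

138 kmol/h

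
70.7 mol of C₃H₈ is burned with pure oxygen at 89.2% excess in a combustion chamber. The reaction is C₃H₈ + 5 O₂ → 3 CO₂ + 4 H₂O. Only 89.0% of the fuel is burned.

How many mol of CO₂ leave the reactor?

189 mol

Stoichiometric O₂ = 5 × 70.7 = 353.5 mol; O₂ fed = 353.5 × 1.892 = 668.8 mol.
Fuel reacted = 0.89 × 70.7 → ξ = 62.92 mol.
Outlet (n = n₀ + ν ξ):
  C₃H₈: 70.7 − 1(62.92) = 7.777
  O₂: 668.8 − 5(62.92) = 354.2
  CO₂: 0 + 3(62.92) = 188.8
  H₂O: 0 + 4(62.92) = 251.7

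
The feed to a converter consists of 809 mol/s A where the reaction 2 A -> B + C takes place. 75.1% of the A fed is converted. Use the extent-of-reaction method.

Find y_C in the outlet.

A reacted = 0.751 × 809 = 607.6 mol/s; ν_A = −2, so ξ = 607.6/2 = 303.8 mol/s.
Outlet amounts (n = n₀ + ν ξ):
  A: 809 − 2(303.8) = 201.4
  B: 0 + 1(303.8) = 303.8
  C: 0 + 1(303.8) = 303.8
Total out = 809 mol/s; y_C = 303.8 / 809 = 0.3755.

0.376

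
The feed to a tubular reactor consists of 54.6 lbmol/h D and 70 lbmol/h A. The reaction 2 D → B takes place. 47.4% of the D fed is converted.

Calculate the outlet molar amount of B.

D reacted = 0.474 × 54.6 = 25.88 lbmol/h; ν_D = −2, so ξ = 25.88/2 = 12.94 lbmol/h.
Outlet amounts (n = n₀ + ν ξ):
  D: 54.6 − 2(12.94) = 28.72
  B: 0 + 1(12.94) = 12.94
  A: 70 (inert)

12.9 lbmol/h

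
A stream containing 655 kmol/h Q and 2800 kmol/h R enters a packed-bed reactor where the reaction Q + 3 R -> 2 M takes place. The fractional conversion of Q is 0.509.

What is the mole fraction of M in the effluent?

Q reacted = 0.509 × 655 = 333.4 kmol/h; ν_Q = −1, so ξ = 333.4/1 = 333.4 kmol/h.
Outlet amounts (n = n₀ + ν ξ):
  Q: 655 − 1(333.4) = 321.6
  R: 2800 − 3(333.4) = 1800
  M: 0 + 2(333.4) = 666.8
Total out = 2788 kmol/h; y_M = 666.8 / 2788 = 0.2391.

0.239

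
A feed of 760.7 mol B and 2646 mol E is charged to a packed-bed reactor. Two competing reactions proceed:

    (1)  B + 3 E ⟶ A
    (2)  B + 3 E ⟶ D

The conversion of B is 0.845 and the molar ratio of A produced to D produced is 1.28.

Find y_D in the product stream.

0.191

Conversion of B: B consumed = 0.845 × 760.7 = 642.8 mol = 1ξ₁ + 1ξ₂.
Selectivity: 1ξ₁ / (1ξ₂) = 1.28 → ξ₁ = 1.28 ξ₂.
Substitute: (1·1.28 + 1) ξ₂ = 642.8 → ξ₂ = 281.9 mol, ξ₁ = 360.9 mol.
Outlet amounts (n = n₀ + Σ ν·ξ):
  B: 760.7 − 1(360.9) − 1(281.9) = 117.9
  E: 2646 − 3(360.9) − 3(281.9) = 717.6
  A: 0 + 1(360.9) = 360.9
  D: 0 + 1(281.9) = 281.9
Total out = 1478 mol; y_D = 281.9 / 1478 = 0.1907.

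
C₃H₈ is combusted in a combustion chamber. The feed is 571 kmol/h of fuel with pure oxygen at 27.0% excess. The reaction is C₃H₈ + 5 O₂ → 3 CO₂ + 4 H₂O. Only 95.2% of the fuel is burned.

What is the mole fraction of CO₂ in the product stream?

0.344

Stoichiometric O₂ = 5 × 571 = 2855 kmol/h; O₂ fed = 2855 × 1.270 = 3626 kmol/h.
Fuel reacted = 0.952 × 571 → ξ = 543.6 kmol/h.
Outlet (n = n₀ + ν ξ):
  C₃H₈: 571 − 1(543.6) = 27.41
  O₂: 3626 − 5(543.6) = 907.9
  CO₂: 0 + 3(543.6) = 1631
  H₂O: 0 + 4(543.6) = 2174
Total out = 4740 kmol/h; y_CO₂ = 1631 / 4740 = 0.344.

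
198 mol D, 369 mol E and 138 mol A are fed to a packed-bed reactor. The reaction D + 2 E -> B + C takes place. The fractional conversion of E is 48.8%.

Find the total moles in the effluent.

615 mol

E reacted = 0.488 × 369 = 180.1 mol; ν_E = −2, so ξ = 180.1/2 = 90.04 mol.
Outlet amounts (n = n₀ + ν ξ):
  D: 198 − 1(90.04) = 108
  E: 369 − 2(90.04) = 188.9
  B: 0 + 1(90.04) = 90.04
  C: 0 + 1(90.04) = 90.04
  A: 138 (inert)
Total out = 108 + 188.9 + 90.04 + 90.04 + 138 = 615 mol.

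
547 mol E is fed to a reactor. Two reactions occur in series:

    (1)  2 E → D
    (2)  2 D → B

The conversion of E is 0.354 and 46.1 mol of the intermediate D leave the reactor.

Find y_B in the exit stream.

0.0597

Conversion of E: E consumed = 2ξ₁ = 0.354 × 547 → ξ₁ = 96.82 mol.
D balance: n_D = 0 + 1ξ₁ − 2ξ₂ = 46.1 → ξ₂ = (1·96.82 − 46.1)/2 = 25.36 mol.
Outlet amounts (n = n₀ + Σ ν·ξ):
  E: 547 − 2(96.82) = 353.4
  D: 0 + 1(96.82) − 2(25.36) = 46.1
  B: 0 + 1(25.36) = 25.36
Total out = 424.8 mol; y_B = 25.36 / 424.8 = 0.05969.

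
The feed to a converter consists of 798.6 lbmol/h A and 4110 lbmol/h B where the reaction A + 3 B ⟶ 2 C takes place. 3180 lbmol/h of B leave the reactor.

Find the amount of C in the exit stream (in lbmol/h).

620 lbmol/h

For B: n = n₀ − 3ξ → 3180 = 4110 − 3ξ, giving ξ = 310 lbmol/h.
Outlet amounts (n = n₀ + ν ξ):
  A: 798.6 − 1(310) = 488.6
  B: 4110 − 3(310) = 3180
  C: 0 + 2(310) = 620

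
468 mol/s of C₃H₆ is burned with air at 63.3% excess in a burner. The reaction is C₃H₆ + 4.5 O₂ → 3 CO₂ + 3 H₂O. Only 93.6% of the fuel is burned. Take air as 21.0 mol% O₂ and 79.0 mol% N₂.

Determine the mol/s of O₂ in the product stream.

1470 mol/s

Stoichiometric O₂ = 4.5 × 468 = 2106 mol/s; O₂ fed = 2106 × 1.633 = 3439 mol/s.
N₂ fed = 3439 × 79/21 = 12940 mol/s.
Fuel reacted = 0.936 × 468 → ξ = 438 mol/s.
Outlet (n = n₀ + ν ξ):
  C₃H₆: 468 − 1(438) = 29.95
  O₂: 3439 − 4.5(438) = 1468
  N₂: 12940 (inert)
  CO₂: 0 + 3(438) = 1314
  H₂O: 0 + 3(438) = 1314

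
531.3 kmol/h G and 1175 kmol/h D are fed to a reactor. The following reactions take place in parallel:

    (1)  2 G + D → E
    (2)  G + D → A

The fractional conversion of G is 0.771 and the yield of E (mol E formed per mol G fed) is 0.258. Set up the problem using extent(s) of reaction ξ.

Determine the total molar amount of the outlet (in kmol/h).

1300 kmol/h

Yield of E: 1ξ₁ / 531.3 = 0.258 → ξ₁ = 137.1 kmol/h.
Conversion of G: 2ξ₁ + 1ξ₂ = 0.771 × 531.3 = 409.6 → ξ₂ = 135.5 kmol/h.
Outlet amounts (n = n₀ + Σ ν·ξ):
  G: 531.3 − 2(137.1) − 1(135.5) = 121.7
  D: 1175 − 1(137.1) − 1(135.5) = 902.4
  E: 0 + 1(137.1) = 137.1
  A: 0 + 1(135.5) = 135.5
Total out = 121.7 + 902.4 + 137.1 + 135.5 = 1297 kmol/h.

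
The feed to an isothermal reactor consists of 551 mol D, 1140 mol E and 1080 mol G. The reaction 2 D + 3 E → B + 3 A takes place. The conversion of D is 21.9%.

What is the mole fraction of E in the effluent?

D reacted = 0.219 × 551 = 120.7 mol; ν_D = −2, so ξ = 120.7/2 = 60.33 mol.
Outlet amounts (n = n₀ + ν ξ):
  D: 551 − 2(60.33) = 430.3
  E: 1140 − 3(60.33) = 959
  B: 0 + 1(60.33) = 60.33
  A: 0 + 3(60.33) = 181
  G: 1080 (inert)
Total out = 2711 mol; y_E = 959 / 2711 = 0.3538.

0.354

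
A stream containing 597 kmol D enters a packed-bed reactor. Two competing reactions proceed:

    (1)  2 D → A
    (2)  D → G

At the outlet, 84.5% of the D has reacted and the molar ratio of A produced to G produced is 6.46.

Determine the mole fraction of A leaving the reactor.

0.645

Conversion of D: D consumed = 0.845 × 597 = 504.5 kmol = 2ξ₁ + 1ξ₂.
Selectivity: 1ξ₁ / (1ξ₂) = 6.46 → ξ₁ = 6.46 ξ₂.
Substitute: (2·6.46 + 1) ξ₂ = 504.5 → ξ₂ = 36.24 kmol, ξ₁ = 234.1 kmol.
Outlet amounts (n = n₀ + Σ ν·ξ):
  D: 597 − 2(234.1) − 1(36.24) = 92.54
  A: 0 + 1(234.1) = 234.1
  G: 0 + 1(36.24) = 36.24
Total out = 362.9 kmol; y_A = 234.1 / 362.9 = 0.6451.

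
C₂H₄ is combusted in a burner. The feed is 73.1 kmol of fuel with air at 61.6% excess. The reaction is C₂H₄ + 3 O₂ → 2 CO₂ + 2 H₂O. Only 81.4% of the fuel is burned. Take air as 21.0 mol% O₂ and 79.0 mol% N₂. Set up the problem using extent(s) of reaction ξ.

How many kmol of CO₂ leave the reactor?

Stoichiometric O₂ = 3 × 73.1 = 219.3 kmol; O₂ fed = 219.3 × 1.616 = 354.4 kmol.
N₂ fed = 354.4 × 79/21 = 1333 kmol.
Fuel reacted = 0.814 × 73.1 → ξ = 59.5 kmol.
Outlet (n = n₀ + ν ξ):
  C₂H₄: 73.1 − 1(59.5) = 13.6
  O₂: 354.4 − 3(59.5) = 175.9
  N₂: 1333 (inert)
  CO₂: 0 + 2(59.5) = 119
  H₂O: 0 + 2(59.5) = 119

119 kmol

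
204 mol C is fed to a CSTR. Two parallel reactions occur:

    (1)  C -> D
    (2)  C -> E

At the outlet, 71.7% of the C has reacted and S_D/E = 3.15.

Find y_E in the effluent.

Conversion of C: C consumed = 0.717 × 204 = 146.3 mol = 1ξ₁ + 1ξ₂.
Selectivity: 1ξ₁ / (1ξ₂) = 3.15 → ξ₁ = 3.15 ξ₂.
Substitute: (1·3.15 + 1) ξ₂ = 146.3 → ξ₂ = 35.25 mol, ξ₁ = 111 mol.
Outlet amounts (n = n₀ + Σ ν·ξ):
  C: 204 − 1(111) − 1(35.25) = 57.73
  D: 0 + 1(111) = 111
  E: 0 + 1(35.25) = 35.25
Total out = 204 mol; y_E = 35.25 / 204 = 0.1728.

0.173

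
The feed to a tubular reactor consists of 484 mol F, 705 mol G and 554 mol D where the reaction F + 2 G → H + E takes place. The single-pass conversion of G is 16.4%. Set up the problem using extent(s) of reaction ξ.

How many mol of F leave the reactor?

G reacted = 0.164 × 705 = 115.6 mol; ν_G = −2, so ξ = 115.6/2 = 57.81 mol.
Outlet amounts (n = n₀ + ν ξ):
  F: 484 − 1(57.81) = 426.2
  G: 705 − 2(57.81) = 589.4
  H: 0 + 1(57.81) = 57.81
  E: 0 + 1(57.81) = 57.81
  D: 554 (inert)

426 mol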